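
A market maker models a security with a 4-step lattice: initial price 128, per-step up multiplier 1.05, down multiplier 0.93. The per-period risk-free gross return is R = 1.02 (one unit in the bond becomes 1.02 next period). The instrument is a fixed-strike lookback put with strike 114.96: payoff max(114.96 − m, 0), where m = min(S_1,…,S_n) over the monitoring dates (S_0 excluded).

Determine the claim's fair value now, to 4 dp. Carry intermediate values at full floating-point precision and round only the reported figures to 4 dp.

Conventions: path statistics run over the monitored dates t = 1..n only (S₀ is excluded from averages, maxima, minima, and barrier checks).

Risk-neutral up-probability p* = (R−d)/(u−d) = (1.02−0.93)/(1.05−0.93) = 0.7500; the claim prices as the p*-weighted sum of path payoffs discounted by R^4.
Enumerate all 2^4 = 16 price paths (U = up ×1.05, D = down ×0.93); each path with k up-moves has probability p*^k·(1−p*)^(4−k).
DDDD: m=95.7507, payoff=19.2093, prob=0.003906
UDDD: m=108.1056, payoff=6.8544, prob=0.011719
DUDD: m=108.1056, payoff=6.8544, prob=0.011719
UUDD: m=122.0547, payoff=0.0000, prob=0.035156
DDUD: m=108.1056, payoff=6.8544, prob=0.011719
UDUD: m=122.0547, payoff=0.0000, prob=0.035156
DUUD: m=119.0400, payoff=0.0000, prob=0.035156
UUUD: m=134.4000, payoff=0.0000, prob=0.105469
DDDU: m=102.9577, payoff=12.0023, prob=0.011719
UDDU: m=116.2426, payoff=0.0000, prob=0.035156
DUDU: m=116.2426, payoff=0.0000, prob=0.035156
UUDU: m=131.2416, payoff=0.0000, prob=0.105469
DDUU: m=110.7072, payoff=4.2528, prob=0.035156
UDUU: m=124.9920, payoff=0.0000, prob=0.105469
DUUU: m=119.0400, payoff=0.0000, prob=0.105469
UUUU: m=134.4000, payoff=0.0000, prob=0.316406
Price = Σ prob·payoff / R^4 = 0.606177 / 1.082432 = 0.5600

price = 0.5600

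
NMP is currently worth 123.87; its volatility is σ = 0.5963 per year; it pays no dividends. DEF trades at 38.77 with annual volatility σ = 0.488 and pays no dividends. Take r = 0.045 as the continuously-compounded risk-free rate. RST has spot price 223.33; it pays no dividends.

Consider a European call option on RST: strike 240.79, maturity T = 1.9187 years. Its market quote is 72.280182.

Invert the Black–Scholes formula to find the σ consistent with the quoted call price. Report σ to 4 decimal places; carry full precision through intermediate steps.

sigma = 0.5953

At σ = 0.5953 the Black–Scholes value reproduces the quote:
σ√T = 0.5953·√1.9187 = 0.824593
d₁ = (ln(S/K) + (r+σ²/2)T) / (σ√T) = (ln(223.33/240.79) + (0.045+0.5953²/2)·1.9187) / 0.824593 = (-0.075275 + 0.426318) / 0.824593 = 0.425717
d₂ = d₁ − σ√T = 0.425717 − 0.824593 = -0.398875
e^{−rT} = 0.917281
N(d₁) = 0.664843,  N(d₂) = 0.344993
V = S·N(d₁) − K·e^{−rT}·N(d₂) = 148.479398 − 76.199216 = 72.280182 (equal to the quote); since ∂V/∂σ > 0 for all σ, the implied volatility is unique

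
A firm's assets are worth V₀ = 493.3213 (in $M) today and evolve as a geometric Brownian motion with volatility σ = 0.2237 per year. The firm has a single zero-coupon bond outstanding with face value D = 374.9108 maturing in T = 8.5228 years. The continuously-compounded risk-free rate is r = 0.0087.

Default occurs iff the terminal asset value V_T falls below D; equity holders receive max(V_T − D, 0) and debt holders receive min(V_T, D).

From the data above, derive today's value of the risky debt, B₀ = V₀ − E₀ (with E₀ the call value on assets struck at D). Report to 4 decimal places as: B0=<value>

With assets at 493.3213 and a single debt payment of 374.9108 at 8.5228 years:
d₁ = [ln(V₀/D) + (r + σ²/2)T] / (σ√T)
   = [ln(493.3213/374.9108) + (0.0087 + 0.5·0.2237²)·8.5228] / (0.2237·√8.5228)
   = [0.274473 + 0.287396] / 0.653066 = 0.860355
d₂ = d₁ − σ√T = 0.860355 − 0.653066 = 0.207289
N(d₁) = 0.805203,  N(d₂) = 0.582108,  e^(−rT) = 0.928534
E₀ = V₀·N(d₁) − D·e^(−rT)·N(d₂)
   = 493.3213·0.805203 − 374.9108·0.928534·0.582108 = 194.582062
B₀ = V₀ − E₀ = 493.3213 − 194.582062 = 298.739238

B0=298.7392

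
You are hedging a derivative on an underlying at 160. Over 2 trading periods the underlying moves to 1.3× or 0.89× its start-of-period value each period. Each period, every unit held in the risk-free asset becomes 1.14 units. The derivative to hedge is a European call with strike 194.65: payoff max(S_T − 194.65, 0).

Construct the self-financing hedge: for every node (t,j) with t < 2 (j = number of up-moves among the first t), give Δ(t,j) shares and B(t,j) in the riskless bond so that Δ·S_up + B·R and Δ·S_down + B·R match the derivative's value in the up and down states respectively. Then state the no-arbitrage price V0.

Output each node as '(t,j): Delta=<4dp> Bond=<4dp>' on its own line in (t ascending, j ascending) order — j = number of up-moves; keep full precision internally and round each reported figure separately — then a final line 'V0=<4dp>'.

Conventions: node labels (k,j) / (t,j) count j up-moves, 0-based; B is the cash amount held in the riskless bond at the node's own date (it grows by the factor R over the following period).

(0,0): Delta=0.6176 Bond=-77.1499
(1,0): Delta=0.0000 Bond=0.0000
(1,1): Delta=0.8883 Bond=-144.2394
V0=21.6713

Risk-neutral probability p* = (R−d)/(u−d) = (1.14−0.89)/(1.3−0.89) = 0.6098.
Terminal payoffs: V(2,0)=0.0000, V(2,1)=0.0000, V(2,2)=75.7500
  t=1,j=0: stock 142.4000 → up 185.1200 (V=0.0000), down 126.7360 (V=0.0000). Price 0.0000; hedge Δ=0.0000, bond B=0.0000.
  t=1,j=1: stock 208.0000 → up 270.4000 (V=75.7500), down 185.1200 (V=0.0000). Price 40.5167; hedge Δ=0.8883, bond B=-144.2394.
  t=0,j=0: stock 160.0000 → up 208.0000 (V=40.5167), down 142.4000 (V=0.0000). Price 21.6713; hedge Δ=0.6176, bond B=-77.1499.
Sanity check at the root: Δ(0,0)·S0 + B(0,0) reproduces V0 = 21.6713.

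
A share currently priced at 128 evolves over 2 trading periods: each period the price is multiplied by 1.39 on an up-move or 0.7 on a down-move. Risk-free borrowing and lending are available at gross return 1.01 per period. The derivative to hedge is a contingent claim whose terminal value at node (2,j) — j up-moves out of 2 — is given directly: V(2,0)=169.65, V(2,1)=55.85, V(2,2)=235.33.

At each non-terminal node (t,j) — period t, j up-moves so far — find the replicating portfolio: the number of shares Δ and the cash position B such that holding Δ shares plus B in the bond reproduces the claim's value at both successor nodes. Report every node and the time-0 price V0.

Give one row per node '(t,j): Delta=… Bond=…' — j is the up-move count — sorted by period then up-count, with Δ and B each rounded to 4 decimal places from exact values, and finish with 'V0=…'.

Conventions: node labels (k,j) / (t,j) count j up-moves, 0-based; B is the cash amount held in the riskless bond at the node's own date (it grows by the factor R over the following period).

Arbitrage-free pricing uses the up-move probability p* = (R−d)/(u−d) = 0.4493, discounting each step at R = 1.01.
Terminal payoffs: V(2,0)=169.6500, V(2,1)=55.8500, V(2,2)=235.3300
Node (1,0) S=89.6000: V=(p*·55.8500+(1−p*)·169.6500)/1.01=117.3490; Δ=(55.8500−169.6500)/(124.5440−62.7200)=-1.8407; B=V−Δ·S=282.2765
Node (1,1) S=177.9200: V=(p*·235.3300+(1−p*)·55.8500)/1.01=135.1346; Δ=(235.3300−55.8500)/(247.3088−124.5440)=1.4620; B=V−Δ·S=-124.9813
Node (0,0) S=128.0000: V=(p*·135.1346+(1−p*)·117.3490)/1.01=124.0986; Δ=(135.1346−117.3490)/(177.9200−89.6000)=0.2014; B=V−Δ·S=98.3224
Verification: the root portfolio costs Δ(0,0)·S0 + B(0,0) = 124.0986, matching V0.

(0,0): Delta=0.2014 Bond=98.3224
(1,0): Delta=-1.8407 Bond=282.2765
(1,1): Delta=1.4620 Bond=-124.9813
V0=124.0986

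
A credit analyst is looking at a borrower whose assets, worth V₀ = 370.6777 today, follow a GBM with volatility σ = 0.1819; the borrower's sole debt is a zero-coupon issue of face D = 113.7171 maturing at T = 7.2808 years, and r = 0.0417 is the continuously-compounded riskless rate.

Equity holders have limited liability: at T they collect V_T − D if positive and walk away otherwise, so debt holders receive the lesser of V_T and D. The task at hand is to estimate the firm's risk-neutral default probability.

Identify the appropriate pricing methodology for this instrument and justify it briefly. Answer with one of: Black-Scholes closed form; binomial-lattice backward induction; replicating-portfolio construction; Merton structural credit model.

framework: Merton structural credit model

Key observation: assets follow a GBM and default happens iff V_T < 113.7171; valuing claims on that split (equity as a call, risky debt as the residual) is the structural model's definition.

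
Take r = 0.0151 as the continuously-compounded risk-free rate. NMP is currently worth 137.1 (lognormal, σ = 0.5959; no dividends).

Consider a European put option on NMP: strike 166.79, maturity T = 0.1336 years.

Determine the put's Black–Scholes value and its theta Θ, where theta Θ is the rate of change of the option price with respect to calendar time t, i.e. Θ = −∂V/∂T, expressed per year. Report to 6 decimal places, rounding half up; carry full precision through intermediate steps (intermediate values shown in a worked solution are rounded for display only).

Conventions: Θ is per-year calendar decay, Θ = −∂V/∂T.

price = 32.702815
Θ = -30.729772

σ√T = 0.5959·√0.1336 = 0.217809
d₁ = (ln(S/K) + (r+σ²/2)T) / (σ√T) = (ln(137.1/166.79) + (0.0151+0.5959²/2)·0.1336) / 0.217809 = (-0.196025 + 0.025738) / 0.217809 = -0.781817
d₂ = d₁ − σ√T = -0.781817 − 0.217809 = -0.999627
e^{−rT} = 0.997985
N(−d₁) = 0.782839,  N(−d₂) = 0.841254
Put price V = K·e^{−rT}·N(−d₂) − S·N(−d₁) = 140.030039 − 107.327224 = 32.702815
φ(d₁) = (1/√(2π))·e^{−d₁²/2} = 0.293888
Θ = −S·φ(d₁)·σ/(2√T) + r·K·e^{−rT}·N(−d₂) = −32.844225 + 2.114454 = -30.729772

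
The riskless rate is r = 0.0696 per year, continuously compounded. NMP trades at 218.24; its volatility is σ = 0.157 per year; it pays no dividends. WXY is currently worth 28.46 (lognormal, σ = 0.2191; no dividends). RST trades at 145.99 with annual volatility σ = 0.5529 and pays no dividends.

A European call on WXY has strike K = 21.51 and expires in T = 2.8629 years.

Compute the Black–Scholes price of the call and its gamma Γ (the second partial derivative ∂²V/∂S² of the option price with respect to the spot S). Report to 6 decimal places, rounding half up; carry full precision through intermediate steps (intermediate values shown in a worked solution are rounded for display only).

price = 11.215388
Γ = 0.012683

σ√T = 0.2191·√2.8629 = 0.370720
d₁ = (ln(S/K) + (r+σ²/2)T) / (σ√T) = (ln(28.46/21.51) + (0.0696+0.2191²/2)·2.8629) / 0.370720 = (0.279982 + 0.267974) / 0.370720 = 1.478088
d₂ = d₁ − σ√T = 1.478088 − 0.370720 = 1.107368
e^{−rT} = 0.819339
N(d₁) = 0.930308,  N(d₂) = 0.865933
Call price V = S·N(d₁) − K·e^{−rT}·N(d₂) = 26.476561 − 15.261173 = 11.215388
φ(d₁) = (1/√(2π))·e^{−d₁²/2} = 0.133813
Γ = φ(d₁) / (S·σ·√T) = 0.012683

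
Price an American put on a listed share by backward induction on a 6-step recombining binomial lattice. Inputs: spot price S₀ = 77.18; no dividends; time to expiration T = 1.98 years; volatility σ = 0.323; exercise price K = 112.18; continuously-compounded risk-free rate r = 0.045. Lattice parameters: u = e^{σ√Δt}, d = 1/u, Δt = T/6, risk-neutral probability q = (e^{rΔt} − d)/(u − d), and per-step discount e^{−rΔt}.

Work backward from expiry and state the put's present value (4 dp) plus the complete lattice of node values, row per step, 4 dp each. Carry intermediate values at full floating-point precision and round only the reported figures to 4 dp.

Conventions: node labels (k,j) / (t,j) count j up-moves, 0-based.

Δt=0.33000, u=1.20388, d=0.83065, q=0.49383, disc=e^(-rΔt)=0.98526
k=6 terminal: V=max(K-S,0) → 86.8283 75.4372 58.9277 35.0000 0.3210 0.0000 0.0000
k=5: j=0 S=30.5203 intr=81.6597 cont=80.0061 V=81.6597[EX]; j=1 S=44.2339 intr=67.9461 cont=66.2925 V=67.9461[EX]; j=2 S=64.1094 intr=48.0706 cont=46.4170 V=48.0706[EX]; j=3 S=92.9154 intr=19.2646 cont=17.6110 V=19.2646[EX]; j=4 S=134.6648 intr=0.0000 cont=0.1601 V=0.1601[hold]; j=5 S=195.1732 intr=0.0000 cont=0.0000 V=0.0000[hold]
k=4: j=0 S=36.7428 intr=75.4372 cont=73.7836 V=75.4372[EX]; j=1 S=53.2523 intr=58.9277 cont=57.2741 V=58.9277[EX]; j=2 S=77.1800 intr=35.0000 cont=33.3464 V=35.0000[EX]; j=3 S=111.8590 intr=0.3210 cont=9.6853 V=9.6853[hold]; j=4 S=162.1202 intr=0.0000 cont=0.0798 V=0.0798[hold]
k=3: j=0 S=44.2339 intr=67.9461 cont=66.2925 V=67.9461[EX]; j=1 S=64.1094 intr=48.0706 cont=46.4170 V=48.0706[EX]; j=2 S=92.9154 intr=19.2646 cont=22.1672 V=22.1672[hold]; j=3 S=134.6648 intr=0.0000 cont=4.8690 V=4.8690[hold]
k=2: j=0 S=53.2523 intr=58.9277 cont=57.2741 V=58.9277[EX]; j=1 S=77.1800 intr=35.0000 cont=34.7587 V=35.0000[EX]; j=2 S=111.8590 intr=0.3210 cont=13.4240 V=13.4240[hold]
k=1: j=0 S=64.1094 intr=48.0706 cont=46.4170 V=48.0706[EX]; j=1 S=92.9154 intr=19.2646 cont=23.9863 V=23.9863[hold]
k=0: j=0 S=77.1800 intr=35.0000 cont=35.6438 V=35.6438[hold]

price = 35.6438
tree:
35.6438
48.0706 23.9863
58.9277 35.0000 13.4240
67.9461 48.0706 22.1672 4.8690
75.4372 58.9277 35.0000 9.6853 0.0798
81.6597 67.9461 48.0706 19.2646 0.1601 0.0000
86.8283 75.4372 58.9277 35.0000 0.3210 0.0000 0.0000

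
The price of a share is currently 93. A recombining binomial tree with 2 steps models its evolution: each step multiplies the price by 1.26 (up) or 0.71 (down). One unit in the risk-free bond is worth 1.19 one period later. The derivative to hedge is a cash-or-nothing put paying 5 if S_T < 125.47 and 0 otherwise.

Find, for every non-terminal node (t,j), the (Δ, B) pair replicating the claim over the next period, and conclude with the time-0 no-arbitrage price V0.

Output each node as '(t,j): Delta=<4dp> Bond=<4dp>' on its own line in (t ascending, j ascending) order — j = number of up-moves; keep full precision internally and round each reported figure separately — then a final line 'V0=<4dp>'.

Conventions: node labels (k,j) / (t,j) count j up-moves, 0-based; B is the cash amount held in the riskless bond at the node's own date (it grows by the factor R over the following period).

(0,0): Delta=-0.0717 Bond=7.5087
(1,0): Delta=0.0000 Bond=4.2017
(1,1): Delta=-0.0776 Bond=9.6257
V0=0.8416

Risk-neutral probability p* = (R−d)/(u−d) = (1.19−0.71)/(1.26−0.71) = 0.8727.
Terminal payoffs: V(2,0)=5.0000, V(2,1)=5.0000, V(2,2)=0.0000
  t=1,j=0: stock 66.0300 → up 83.1978 (V=5.0000), down 46.8813 (V=5.0000). Price 4.2017; hedge Δ=0.0000, bond B=4.2017.
  t=1,j=1: stock 117.1800 → up 147.6468 (V=0.0000), down 83.1978 (V=5.0000). Price 0.5348; hedge Δ=-0.0776, bond B=9.6257.
  t=0,j=0: stock 93.0000 → up 117.1800 (V=0.5348), down 66.0300 (V=4.2017). Price 0.8416; hedge Δ=-0.0717, bond B=7.5087.
Verification: the root portfolio costs Δ(0,0)·S0 + B(0,0) = 0.8416, matching V0.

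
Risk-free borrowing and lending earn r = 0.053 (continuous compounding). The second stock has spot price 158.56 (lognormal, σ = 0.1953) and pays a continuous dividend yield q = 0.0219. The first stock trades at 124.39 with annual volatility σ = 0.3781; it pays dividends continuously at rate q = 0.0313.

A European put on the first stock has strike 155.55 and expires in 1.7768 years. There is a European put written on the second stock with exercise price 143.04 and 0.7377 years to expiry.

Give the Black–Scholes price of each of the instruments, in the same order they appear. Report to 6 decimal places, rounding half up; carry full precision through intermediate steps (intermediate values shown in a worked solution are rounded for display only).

price(the first stock put K=155.55) = 39.418433
price(the second stock put K=143.04) = 3.211915

[the first stock put K=155.55]
σ√T = 0.3781·√1.7768 = 0.503995
d₁ = (ln(S/K) + (r−q+σ²/2)T) / (σ√T) = (ln(124.39/155.55) + (0.053−0.0313+0.3781²/2)·1.7768) / 0.503995 = (-0.223545 + 0.165562) / 0.503995 = -0.115048
d₂ = d₁ − σ√T = -0.115048 − 0.503995 = -0.619043
e^{−rT} = 0.910128
e^{−qT} = 0.945904
N(−d₁) = 0.545796,  N(−d₂) = 0.732056
price = K·e^{−rT}·N(−d₂) − S·e^{−qT}·N(−d₁) = 103.637410 − 64.218977 = 39.418433
[the second stock put K=143.04]
σ√T = 0.1953·√0.7377 = 0.167742
d₁ = (ln(S/K) + (r−q+σ²/2)T) / (σ√T) = (ln(158.56/143.04) + (0.053−0.0219+0.1953²/2)·0.7377) / 0.167742 = (0.103009 + 0.037011) / 0.167742 = 0.834733
d₂ = d₁ − σ√T = 0.834733 − 0.167742 = 0.666991
e^{−rT} = 0.961656
e^{−qT} = 0.983974
N(−d₁) = 0.201934,  N(−d₂) = 0.252389
price = K·e^{−rT}·N(−d₂) − S·e^{−qT}·N(−d₁) = 34.717435 − 31.505520 = 3.211915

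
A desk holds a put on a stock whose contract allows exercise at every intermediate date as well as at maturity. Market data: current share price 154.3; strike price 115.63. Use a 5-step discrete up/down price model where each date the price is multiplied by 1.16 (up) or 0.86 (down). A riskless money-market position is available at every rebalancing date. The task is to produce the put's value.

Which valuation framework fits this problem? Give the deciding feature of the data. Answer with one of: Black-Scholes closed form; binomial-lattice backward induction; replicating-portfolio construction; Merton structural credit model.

framework: binomial-lattice backward induction

Key observation: an American put (K = 115.63, S₀ = 154.3) on a 5-date tree has no closed form — the optimal stopping decision is embedded and must be resolved recursively from expiry.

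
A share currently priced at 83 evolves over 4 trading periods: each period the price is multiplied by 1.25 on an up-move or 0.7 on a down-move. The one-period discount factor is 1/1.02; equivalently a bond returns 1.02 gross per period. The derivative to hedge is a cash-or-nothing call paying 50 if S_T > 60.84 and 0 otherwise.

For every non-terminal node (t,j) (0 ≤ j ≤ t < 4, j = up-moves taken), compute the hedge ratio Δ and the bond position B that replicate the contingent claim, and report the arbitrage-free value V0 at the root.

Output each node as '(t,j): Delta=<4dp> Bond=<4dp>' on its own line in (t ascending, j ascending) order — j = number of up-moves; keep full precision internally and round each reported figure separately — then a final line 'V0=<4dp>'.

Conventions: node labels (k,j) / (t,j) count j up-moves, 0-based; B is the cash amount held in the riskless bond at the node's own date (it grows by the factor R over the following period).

(0,0): Delta=0.3150 Bond=10.7696
(1,0): Delta=0.7318 Bond=-13.2307
(1,1): Delta=0.1473 Bond=28.3900
(2,0): Delta=1.2750 Bond=-35.5871
(2,1): Delta=0.5132 Bond=2.3831
(2,2): Delta=0.0000 Bond=48.0584
(3,0): Delta=0.0000 Bond=0.0000
(3,1): Delta=1.7882 Bond=-62.3886
(3,2): Delta=0.0000 Bond=49.0196
(3,3): Delta=0.0000 Bond=49.0196
V0=36.9180

No-arbitrage ⇒ martingale measure with p* = (R−d)/(u−d) = 0.5818.
Expiry values: V(4,0)=0.0000, V(4,1)=0.0000, V(4,2)=50.0000, V(4,3)=50.0000, V(4,4)=50.0000
(3,0): S=28.4690. Δ = (V_up−V_dn)/(S_up−S_dn) = (0.0000−0.0000)/(35.5862−19.9283) = 0.0000. V = [p*·0.0000 + (1−p*)·0.0000]/1.02 = 0.0000. B = V − Δ·S = 0.0000.
(3,1): S=50.8375. Δ = (V_up−V_dn)/(S_up−S_dn) = (50.0000−0.0000)/(63.5469−35.5862) = 1.7882. V = [p*·50.0000 + (1−p*)·0.0000]/1.02 = 28.5205. B = V − Δ·S = -62.3886.
(3,2): S=90.7812. Δ = (V_up−V_dn)/(S_up−S_dn) = (50.0000−50.0000)/(113.4766−63.5469) = 0.0000. V = [p*·50.0000 + (1−p*)·50.0000]/1.02 = 49.0196. B = V − Δ·S = 49.0196.
(3,3): S=162.1094. Δ = (V_up−V_dn)/(S_up−S_dn) = (50.0000−50.0000)/(202.6367−113.4766) = 0.0000. V = [p*·50.0000 + (1−p*)·50.0000]/1.02 = 49.0196. B = V − Δ·S = 49.0196.
(2,0): S=40.6700. Δ = (V_up−V_dn)/(S_up−S_dn) = (28.5205−0.0000)/(50.8375−28.4690) = 1.2750. V = [p*·28.5205 + (1−p*)·0.0000]/1.02 = 16.2684. B = V − Δ·S = -35.5871.
(2,1): S=72.6250. Δ = (V_up−V_dn)/(S_up−S_dn) = (49.0196−28.5205)/(90.7812−50.8375) = 0.5132. V = [p*·49.0196 + (1−p*)·28.5205]/1.02 = 39.6542. B = V − Δ·S = 2.3831.
(2,2): S=129.6875. Δ = (V_up−V_dn)/(S_up−S_dn) = (49.0196−49.0196)/(162.1094−90.7812) = 0.0000. V = [p*·49.0196 + (1−p*)·49.0196]/1.02 = 48.0584. B = V − Δ·S = 48.0584.
(1,0): S=58.1000. Δ = (V_up−V_dn)/(S_up−S_dn) = (39.6542−16.2684)/(72.6250−40.6700) = 0.7318. V = [p*·39.6542 + (1−p*)·16.2684]/1.02 = 29.2889. B = V − Δ·S = -13.2307.
(1,1): S=103.7500. Δ = (V_up−V_dn)/(S_up−S_dn) = (48.0584−39.6542)/(129.6875−72.6250) = 0.1473. V = [p*·48.0584 + (1−p*)·39.6542]/1.02 = 43.6705. B = V − Δ·S = 28.3900.
(0,0): S=83.0000. Δ = (V_up−V_dn)/(S_up−S_dn) = (43.6705−29.2889)/(103.7500−58.1000) = 0.3150. V = [p*·43.6705 + (1−p*)·29.2889]/1.02 = 36.9180. B = V − Δ·S = 10.7696.
Verification: the root portfolio costs Δ(0,0)·S0 + B(0,0) = 36.9180, matching V0.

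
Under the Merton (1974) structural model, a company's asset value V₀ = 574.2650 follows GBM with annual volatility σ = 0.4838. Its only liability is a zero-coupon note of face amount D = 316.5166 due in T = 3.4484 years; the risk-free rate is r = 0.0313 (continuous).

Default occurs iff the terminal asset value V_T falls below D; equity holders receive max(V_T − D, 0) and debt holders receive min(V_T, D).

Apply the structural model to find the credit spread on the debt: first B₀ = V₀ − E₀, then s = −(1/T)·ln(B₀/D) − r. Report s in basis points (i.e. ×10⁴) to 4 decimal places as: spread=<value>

spread=468.1997

Work the structural quantities from V₀ = 574.2650 against face 316.5166:
d₁ = [ln(V₀/D) + (r + σ²/2)T] / (σ√T)
   = [ln(574.2650/316.5166) + (0.0313 + 0.5·0.4838²)·3.4484] / (0.4838·√3.4484)
   = [0.595715 + 0.511505] / 0.898410 = 1.232422
d₂ = d₁ − σ√T = 1.232422 − 0.898410 = 0.334012
N(d₁) = 0.891104,  N(d₂) = 0.630815,  e^(−rT) = 0.897686
E₀ = V₀·N(d₁) − D·e^(−rT)·N(d₂)
   = 574.2650·0.891104 − 316.5166·0.897686·0.630815 = 332.495022
B₀ = V₀ − E₀ = 574.2650 − 332.495022 = 241.769978
spread = −(1/T)·ln(B₀/D) − r = −(1/3.4484)·ln(241.769978/316.5166) − 0.0313 = 0.04681997
in basis points: 0.04681997 × 10⁴ = 468.1997 bp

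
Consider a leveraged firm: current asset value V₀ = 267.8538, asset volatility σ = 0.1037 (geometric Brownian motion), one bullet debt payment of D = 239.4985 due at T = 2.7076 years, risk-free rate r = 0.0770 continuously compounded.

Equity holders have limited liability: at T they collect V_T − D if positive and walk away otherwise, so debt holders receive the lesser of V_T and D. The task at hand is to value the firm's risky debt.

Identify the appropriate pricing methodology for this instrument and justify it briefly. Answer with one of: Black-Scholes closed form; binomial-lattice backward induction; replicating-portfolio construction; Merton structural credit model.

framework: Merton structural credit model

Key observation: the data describe a firm's assets (V₀ = 267.8538, GBM) and a single zero-coupon debt of face 239.4985, so credit quantities follow from equity-as-call in the structural model.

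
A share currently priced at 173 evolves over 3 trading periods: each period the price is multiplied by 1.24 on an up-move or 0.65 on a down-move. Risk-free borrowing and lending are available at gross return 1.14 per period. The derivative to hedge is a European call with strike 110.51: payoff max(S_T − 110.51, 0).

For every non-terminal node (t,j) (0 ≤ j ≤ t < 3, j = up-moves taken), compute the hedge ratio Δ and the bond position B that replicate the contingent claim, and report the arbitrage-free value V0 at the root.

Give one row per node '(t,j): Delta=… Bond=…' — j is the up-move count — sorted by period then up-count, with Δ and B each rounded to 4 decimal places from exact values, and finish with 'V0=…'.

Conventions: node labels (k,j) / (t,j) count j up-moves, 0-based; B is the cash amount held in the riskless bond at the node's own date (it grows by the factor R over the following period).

No-arbitrage ⇒ martingale measure with p* = (R−d)/(u−d) = 0.8305.
Terminal payoffs: V(3,0)=0.0000, V(3,1)=0.0000, V(3,2)=62.3931, V(3,3)=219.3360
  t=2,j=0: stock 73.0925 → up 90.6347 (V=0.0000), down 47.5101 (V=0.0000). Price 0.0000; hedge Δ=0.0000, bond B=0.0000.
  t=2,j=1: stock 139.4380 → up 172.9031 (V=62.3931), down 90.6347 (V=0.0000). Price 45.4544; hedge Δ=0.7584, bond B=-60.2967.
  t=2,j=2: stock 266.0048 → up 329.8460 (V=219.3360), down 172.9031 (V=62.3931). Price 169.0662; hedge Δ=1.0000, bond B=-96.9386.
  t=1,j=0: stock 112.4500 → up 139.4380 (V=45.4544), down 73.0925 (V=0.0000). Price 33.1143; hedge Δ=0.6851, bond B=-43.9271.
  t=1,j=1: stock 214.5200 → up 266.0048 (V=169.0662), down 139.4380 (V=45.4544). Price 129.9255; hedge Δ=0.9767, bond B=-79.5861.
  t=0,j=0: stock 173.0000 → up 214.5200 (V=129.9255), down 112.4500 (V=33.1143). Price 99.5761; hedge Δ=0.9485, bond B=-64.5107.
As a check, the time-0 holding Δ(0,0)·S0 + B(0,0) comes to 99.5761 — exactly V0.

(0,0): Delta=0.9485 Bond=-64.5107
(1,0): Delta=0.6851 Bond=-43.9271
(1,1): Delta=0.9767 Bond=-79.5861
(2,0): Delta=0.0000 Bond=0.0000
(2,1): Delta=0.7584 Bond=-60.2967
(2,2): Delta=1.0000 Bond=-96.9386
V0=99.5761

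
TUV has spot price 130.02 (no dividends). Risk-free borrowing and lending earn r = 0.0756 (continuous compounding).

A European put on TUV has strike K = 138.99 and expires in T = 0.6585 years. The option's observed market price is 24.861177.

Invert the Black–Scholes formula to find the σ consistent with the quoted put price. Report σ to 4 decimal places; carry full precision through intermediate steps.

sigma = 0.5640

At σ = 0.5640 the Black–Scholes value reproduces the quote:
σ√T = 0.564·√0.6585 = 0.457675
d₁ = (ln(S/K) + (r+σ²/2)T) / (σ√T) = (ln(130.02/138.99) + (0.0756+0.564²/2)·0.6585) / 0.457675 = (-0.066714 + 0.154516) / 0.457675 = 0.191844
d₂ = d₁ − σ√T = 0.191844 − 0.457675 = -0.265831
e^{−rT} = 0.951436
N(−d₁) = 0.423932,  N(−d₂) = 0.604815
V = K·e^{−rT}·N(−d₂) − S·N(−d₁) = 79.980859 − 55.119683 = 24.861177 (matching the quote); vega is positive throughout, so no other σ reproduces this price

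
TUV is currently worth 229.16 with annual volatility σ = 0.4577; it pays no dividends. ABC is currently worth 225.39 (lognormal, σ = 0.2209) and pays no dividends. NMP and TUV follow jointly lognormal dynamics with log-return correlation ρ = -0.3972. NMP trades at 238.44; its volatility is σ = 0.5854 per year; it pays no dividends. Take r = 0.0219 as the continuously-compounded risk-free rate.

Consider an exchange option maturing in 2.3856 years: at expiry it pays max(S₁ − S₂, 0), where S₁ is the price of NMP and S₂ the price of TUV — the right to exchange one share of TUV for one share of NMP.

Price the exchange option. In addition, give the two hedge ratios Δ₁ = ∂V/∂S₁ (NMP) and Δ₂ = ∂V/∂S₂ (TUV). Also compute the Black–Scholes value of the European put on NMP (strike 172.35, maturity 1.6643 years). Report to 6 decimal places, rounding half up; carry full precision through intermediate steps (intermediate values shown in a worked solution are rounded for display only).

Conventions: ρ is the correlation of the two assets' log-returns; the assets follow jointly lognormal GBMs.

exchange price = 121.729497
Δ1 = 0.759551
Δ2 = -0.259111
price(NMP put K=172.35) = 29.685997

σ_eff = √(σ₁² + σ₂² − 2ρσ₁σ₂) = √(0.5854² + 0.4577² − 2·-0.3972·0.5854·0.4577) = 0.874661
d₁ = (ln(S₁/S₂) + (q₂ − q₁ + σ_eff²/2)T) / (σ_eff√T) = (ln(238.44/229.16) + (0.0 − 0.0 + 0.382516)·2.3856) / 1.350948 = 0.704859
d₂ = d₁ − σ_eff√T = 0.704859 − 1.350948 = -0.646089
N(d₁) = 0.759551,  N(d₂) = 0.259111
V = S₁·e^{−q₁T}·N(d₁) − S₂·e^{−q₂T}·N(d₂) = 181.107323 − 59.377825 = 121.729497
Δ₁ = e^{−q₁T}·N(d₁) = 0.759551;  Δ₂ = −e^{−q₂T}·N(d₂) = -0.259111
[vanilla: NMP put K=172.35]
σ√T = 0.5854·√1.6643 = 0.755211
d₁ = (ln(S/K) + (r+σ²/2)T) / (σ√T) = (ln(238.44/172.35) + (0.0219+0.5854²/2)·1.6643) / 0.755211 = (0.324590 + 0.321620) / 0.755211 = 0.855669
d₂ = d₁ − σ√T = 0.855669 − 0.755211 = 0.100457
e^{−rT} = 0.964208
N(−d₁) = 0.196091,  N(−d₂) = 0.459991
price = K·e^{−rT}·N(−d₂) − S·N(−d₁) = 76.441827 − 46.755829 = 29.685997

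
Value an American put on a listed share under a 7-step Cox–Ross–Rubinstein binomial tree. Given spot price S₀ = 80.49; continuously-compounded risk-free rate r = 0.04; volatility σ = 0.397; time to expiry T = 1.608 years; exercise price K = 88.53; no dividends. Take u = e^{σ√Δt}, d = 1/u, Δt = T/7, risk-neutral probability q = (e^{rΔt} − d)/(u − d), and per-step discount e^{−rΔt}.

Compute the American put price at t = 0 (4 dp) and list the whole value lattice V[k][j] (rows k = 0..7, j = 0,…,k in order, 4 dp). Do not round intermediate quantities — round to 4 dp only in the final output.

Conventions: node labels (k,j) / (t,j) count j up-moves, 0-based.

price = 18.5459
tree:
18.5459
25.4757 11.2974
33.7868 16.8450 5.4259
43.0486 24.2732 9.0162 1.5894
50.9291 33.5164 14.5960 3.0653 0.0000
57.4442 43.0486 22.7640 5.9115 0.0000 0.0000
62.8304 50.9291 33.5164 11.4006 0.0000 0.0000 0.0000
67.2833 57.4442 43.0486 21.9864 0.0000 0.0000 0.0000 0.0000

Δt=0.22971  u=1.20958  d=0.82673  q=0.47668  discount=0.99085
step 7 (expiry): payoffs max(K−S,0) = 67.2833 57.4442 43.0486 21.9864 0.0000 0.0000 0.0000 0.0000
k=6: (k=6,j=0): S=25.6996, K−S=62.8304, hold=62.0207 ⇒ V=62.8304 exercise | (k=6,j=1): S=37.6009, K−S=50.9291, hold=50.1194 ⇒ V=50.9291 exercise | (k=6,j=2): S=55.0136, K−S=33.5164, hold=32.7067 ⇒ V=33.5164 exercise | (k=6,j=3): S=80.4900, K−S=8.0400, hold=11.4006 ⇒ V=11.4006 continue | (k=6,j=4): S=117.7643, K−S=0.0000, hold=0.0000 ⇒ V=0.0000 continue | (k=6,j=5): S=172.3001, K−S=0.0000, hold=0.0000 ⇒ V=0.0000 continue | (k=6,j=6): S=252.0910, K−S=0.0000, hold=0.0000 ⇒ V=0.0000 continue
k=5: (k=5,j=0): S=31.0858, K−S=57.4442, hold=56.6344 ⇒ V=57.4442 exercise | (k=5,j=1): S=45.4814, K−S=43.0486, hold=42.2388 ⇒ V=43.0486 exercise | (k=5,j=2): S=66.5436, K−S=21.9864, hold=22.7640 ⇒ V=22.7640 continue | (k=5,j=3): S=97.3594, K−S=0.0000, hold=5.9115 ⇒ V=5.9115 continue | (k=5,j=4): S=142.4458, K−S=0.0000, hold=0.0000 ⇒ V=0.0000 continue | (k=5,j=5): S=208.4114, K−S=0.0000, hold=0.0000 ⇒ V=0.0000 continue
k=4: (k=4,j=0): S=37.6009, K−S=50.9291, hold=50.1194 ⇒ V=50.9291 exercise | (k=4,j=1): S=55.0136, K−S=33.5164, hold=33.0739 ⇒ V=33.5164 exercise | (k=4,j=2): S=80.4900, K−S=8.0400, hold=14.5960 ⇒ V=14.5960 continue | (k=4,j=3): S=117.7643, K−S=0.0000, hold=3.0653 ⇒ V=3.0653 continue | (k=4,j=4): S=172.3001, K−S=0.0000, hold=0.0000 ⇒ V=0.0000 continue
k=3: (k=3,j=0): S=45.4814, K−S=43.0486, hold=42.2388 ⇒ V=43.0486 exercise | (k=3,j=1): S=66.5436, K−S=21.9864, hold=24.2732 ⇒ V=24.2732 continue | (k=3,j=2): S=97.3594, K−S=0.0000, hold=9.0162 ⇒ V=9.0162 continue | (k=3,j=3): S=142.4458, K−S=0.0000, hold=1.5894 ⇒ V=1.5894 continue
k=2: (k=2,j=0): S=55.0136, K−S=33.5164, hold=33.7868 ⇒ V=33.7868 continue | (k=2,j=1): S=80.4900, K−S=8.0400, hold=16.8450 ⇒ V=16.8450 continue | (k=2,j=2): S=117.7643, K−S=0.0000, hold=5.4259 ⇒ V=5.4259 continue
k=1: (k=1,j=0): S=66.5436, K−S=21.9864, hold=25.4757 ⇒ V=25.4757 continue | (k=1,j=1): S=97.3594, K−S=0.0000, hold=11.2974 ⇒ V=11.2974 continue
k=0: (k=0,j=0): S=80.4900, K−S=8.0400, hold=18.5459 ⇒ V=18.5459 continue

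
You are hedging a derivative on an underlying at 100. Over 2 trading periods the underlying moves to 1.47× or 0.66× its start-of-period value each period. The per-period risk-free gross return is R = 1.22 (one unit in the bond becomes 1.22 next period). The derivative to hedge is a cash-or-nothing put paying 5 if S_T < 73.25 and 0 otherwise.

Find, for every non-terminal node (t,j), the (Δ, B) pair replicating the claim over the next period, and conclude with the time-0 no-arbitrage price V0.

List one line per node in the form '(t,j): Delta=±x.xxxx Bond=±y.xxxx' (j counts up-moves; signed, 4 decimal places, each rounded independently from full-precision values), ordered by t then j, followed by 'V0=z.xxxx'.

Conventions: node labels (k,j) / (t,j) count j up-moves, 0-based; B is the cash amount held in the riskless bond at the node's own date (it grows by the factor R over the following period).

Since d<R<u, set p* = (R−d)/(u−d) = 0.6914; price each node as the discounted p*-expectation of its children.
Expiry values: V(2,0)=5.0000, V(2,1)=0.0000, V(2,2)=0.0000
(1,0): S=66.0000. Δ = (V_up−V_dn)/(S_up−S_dn) = (0.0000−5.0000)/(97.0200−43.5600) = -0.0935. V = [p*·0.0000 + (1−p*)·5.0000]/1.22 = 1.2649. B = V − Δ·S = 7.4378.
(1,1): S=147.0000. Δ = (V_up−V_dn)/(S_up−S_dn) = (0.0000−0.0000)/(216.0900−97.0200) = 0.0000. V = [p*·0.0000 + (1−p*)·0.0000]/1.22 = 0.0000. B = V − Δ·S = 0.0000.
(0,0): S=100.0000. Δ = (V_up−V_dn)/(S_up−S_dn) = (0.0000−1.2649)/(147.0000−66.0000) = -0.0156. V = [p*·0.0000 + (1−p*)·1.2649]/1.22 = 0.3200. B = V − Δ·S = 1.8816.
Sanity check at the root: Δ(0,0)·S0 + B(0,0) reproduces V0 = 0.3200.

(0,0): Delta=-0.0156 Bond=1.8816
(1,0): Delta=-0.0935 Bond=7.4378
(1,1): Delta=0.0000 Bond=0.0000
V0=0.3200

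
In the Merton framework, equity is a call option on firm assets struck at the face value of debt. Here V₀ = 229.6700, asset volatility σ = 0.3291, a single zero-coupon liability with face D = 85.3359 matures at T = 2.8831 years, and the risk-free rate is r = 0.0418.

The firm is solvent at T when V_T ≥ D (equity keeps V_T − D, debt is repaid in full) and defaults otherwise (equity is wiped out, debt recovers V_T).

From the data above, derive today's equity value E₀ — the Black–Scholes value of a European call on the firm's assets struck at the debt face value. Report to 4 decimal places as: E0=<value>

E0=154.6500

With assets at 229.6700 and a single debt payment of 85.3359 at 2.8831 years:
d₁ = [ln(V₀/D) + (r + σ²/2)T] / (σ√T)
   = [ln(229.6700/85.3359) + (0.0418 + 0.5·0.3291²)·2.8831] / (0.3291·√2.8831)
   = [0.990048 + 0.276643] / 0.558802 = 2.266800
d₂ = d₁ − σ√T = 2.266800 − 0.558802 = 1.707998
N(d₁) = 0.988299,  N(d₂) = 0.956182,  e^(−rT) = 0.886465
E₀ = V₀·N(d₁) − D·e^(−rT)·N(d₂)
   = 229.6700·0.988299 − 85.3359·0.886465·0.956182 = 154.650025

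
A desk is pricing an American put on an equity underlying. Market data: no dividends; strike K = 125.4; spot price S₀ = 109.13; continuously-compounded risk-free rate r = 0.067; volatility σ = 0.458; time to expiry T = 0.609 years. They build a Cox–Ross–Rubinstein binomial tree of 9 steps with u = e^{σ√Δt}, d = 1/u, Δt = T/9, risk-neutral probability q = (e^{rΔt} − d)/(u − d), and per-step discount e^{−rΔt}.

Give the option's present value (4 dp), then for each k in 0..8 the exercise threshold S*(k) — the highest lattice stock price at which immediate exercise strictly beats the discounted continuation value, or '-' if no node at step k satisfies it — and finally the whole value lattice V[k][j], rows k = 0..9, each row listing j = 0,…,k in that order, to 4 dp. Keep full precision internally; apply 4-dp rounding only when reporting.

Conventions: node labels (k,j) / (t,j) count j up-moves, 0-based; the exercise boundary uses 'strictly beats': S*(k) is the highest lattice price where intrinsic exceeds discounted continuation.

price = 23.4177
boundary = - - - 76.3344 85.9927 76.3344 85.9927 96.8730 109.1300
tree:
23.4177
30.9269 15.7969
39.6044 22.1562 9.3054
49.0656 30.0962 14.0740 4.4142
57.6391 39.4073 20.6564 7.3338 1.4076
65.2497 49.0656 29.2063 11.9235 2.6110 0.1645
72.0055 57.6391 39.4073 18.8294 4.8255 0.3236 0.0000
78.0025 65.2497 49.0656 28.5270 8.8816 0.6364 0.0000 0.0000
83.3260 72.0055 57.6391 39.4073 16.2700 1.2518 0.0000 0.0000 0.0000
88.0515 78.0025 65.2497 49.0656 28.5270 2.4622 0.0000 0.0000 0.0000 0.0000

params: Δt=0.06767 u=1.12653 d=0.88768 q=0.48928 e^(-rΔt)=0.99548
t_9 payoffs: 88.0515 78.0025 65.2497 49.0656 28.5270 2.4622 0.0000 0.0000 0.0000 0.0000
t_8: node(8,0) S=42.0740 payoff=83.3260 vs cont=82.7588 → 83.3260 [stop]  node(8,1) S=53.3945 payoff=72.0055 vs cont=71.4383 → 72.0055 [stop]  node(8,2) S=67.7609 payoff=57.6391 vs cont=57.0719 → 57.6391 [stop]  node(8,3) S=85.9927 payoff=39.4073 vs cont=38.8401 → 39.4073 [stop]  node(8,4) S=109.1300 payoff=16.2700 vs cont=15.7028 → 16.2700 [stop]  node(8,5) S=138.4926 payoff=0.0000 vs cont=1.2518 → 1.2518 [wait]  node(8,6) S=175.7556 payoff=0.0000 vs cont=0.0000 → 0.0000 [wait]  node(8,7) S=223.0447 payoff=0.0000 vs cont=0.0000 → 0.0000 [wait]  node(8,8) S=283.0573 payoff=0.0000 vs cont=0.0000 → 0.0000 [wait]  ⇒ S*(8)=109.1300
t_7: node(7,0) S=47.3975 payoff=78.0025 vs cont=77.4353 → 78.0025 [stop]  node(7,1) S=60.1503 payoff=65.2497 vs cont=64.6825 → 65.2497 [stop]  node(7,2) S=76.3344 payoff=49.0656 vs cont=48.4984 → 49.0656 [stop]  node(7,3) S=96.8730 payoff=28.5270 vs cont=27.9597 → 28.5270 [stop]  node(7,4) S=122.9378 payoff=2.4622 vs cont=8.8816 → 8.8816 [wait]  node(7,5) S=156.0156 payoff=0.0000 vs cont=0.6364 → 0.6364 [wait]  node(7,6) S=197.9933 payoff=0.0000 vs cont=0.0000 → 0.0000 [wait]  node(7,7) S=251.2657 payoff=0.0000 vs cont=0.0000 → 0.0000 [wait]  ⇒ S*(7)=96.8730
t_6: node(6,0) S=53.3945 payoff=72.0055 vs cont=71.4383 → 72.0055 [stop]  node(6,1) S=67.7609 payoff=57.6391 vs cont=57.0719 → 57.6391 [stop]  node(6,2) S=85.9927 payoff=39.4073 vs cont=38.8401 → 39.4073 [stop]  node(6,3) S=109.1300 payoff=16.2700 vs cont=18.8294 → 18.8294 [wait]  node(6,4) S=138.4926 payoff=0.0000 vs cont=4.8255 → 4.8255 [wait]  node(6,5) S=175.7556 payoff=0.0000 vs cont=0.3236 → 0.3236 [wait]  node(6,6) S=223.0447 payoff=0.0000 vs cont=0.0000 → 0.0000 [wait]  ⇒ S*(6)=85.9927
t_5: node(5,0) S=60.1503 payoff=65.2497 vs cont=64.6825 → 65.2497 [stop]  node(5,1) S=76.3344 payoff=49.0656 vs cont=48.4984 → 49.0656 [stop]  node(5,2) S=96.8730 payoff=28.5270 vs cont=29.2063 → 29.2063 [wait]  node(5,3) S=122.9378 payoff=2.4622 vs cont=11.9235 → 11.9235 [wait]  node(5,4) S=156.0156 payoff=0.0000 vs cont=2.6110 → 2.6110 [wait]  node(5,5) S=197.9933 payoff=0.0000 vs cont=0.1645 → 0.1645 [wait]  ⇒ S*(5)=76.3344
t_4: node(4,0) S=67.7609 payoff=57.6391 vs cont=57.0719 → 57.6391 [stop]  node(4,1) S=85.9927 payoff=39.4073 vs cont=39.1710 → 39.4073 [stop]  node(4,2) S=109.1300 payoff=16.2700 vs cont=20.6564 → 20.6564 [wait]  node(4,3) S=138.4926 payoff=0.0000 vs cont=7.3338 → 7.3338 [wait]  node(4,4) S=175.7556 payoff=0.0000 vs cont=1.4076 → 1.4076 [wait]  ⇒ S*(4)=85.9927
t_3: node(3,0) S=76.3344 payoff=49.0656 vs cont=48.4984 → 49.0656 [stop]  node(3,1) S=96.8730 payoff=28.5270 vs cont=30.0962 → 30.0962 [wait]  node(3,2) S=122.9378 payoff=2.4622 vs cont=14.0740 → 14.0740 [wait]  node(3,3) S=156.0156 payoff=0.0000 vs cont=4.4142 → 4.4142 [wait]  ⇒ S*(3)=76.3344
t_2: node(2,0) S=85.9927 payoff=39.4073 vs cont=39.6044 → 39.6044 [wait]  node(2,1) S=109.1300 payoff=16.2700 vs cont=22.1562 → 22.1562 [wait]  node(2,2) S=138.4926 payoff=0.0000 vs cont=9.3054 → 9.3054 [wait]  ⇒ S*(2)=-
t_1: node(1,0) S=96.8730 payoff=28.5270 vs cont=30.9269 → 30.9269 [wait]  node(1,1) S=122.9378 payoff=2.4622 vs cont=15.7969 → 15.7969 [wait]  ⇒ S*(1)=-
t_0: node(0,0) S=109.1300 payoff=16.2700 vs cont=23.4177 → 23.4177 [wait]  ⇒ S*(0)=-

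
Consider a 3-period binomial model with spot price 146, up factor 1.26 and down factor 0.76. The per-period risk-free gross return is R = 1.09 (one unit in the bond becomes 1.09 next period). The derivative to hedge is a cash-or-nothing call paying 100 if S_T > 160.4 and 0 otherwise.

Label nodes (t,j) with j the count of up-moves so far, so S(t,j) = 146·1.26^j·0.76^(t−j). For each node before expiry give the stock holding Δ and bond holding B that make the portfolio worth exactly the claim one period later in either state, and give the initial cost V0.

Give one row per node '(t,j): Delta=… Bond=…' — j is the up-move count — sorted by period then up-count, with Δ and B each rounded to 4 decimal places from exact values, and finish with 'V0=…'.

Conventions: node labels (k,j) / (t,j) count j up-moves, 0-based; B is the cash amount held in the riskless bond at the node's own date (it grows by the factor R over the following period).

(0,0): Delta=0.5175 Bond=-19.0402
(1,0): Delta=1.0914 Bond=-84.4373
(1,1): Delta=0.3391 Bond=12.0529
(2,0): Delta=0.0000 Bond=0.0000
(2,1): Delta=1.4305 Bond=-139.4495
(2,2): Delta=0.0000 Bond=91.7431
V0=56.5090

Under the risk-neutral measure, an up-move has probability p* = (R−d)/(u−d) = 0.6600 and values discount at R = 1.09.
Payoffs at expiry: V(3,0)=0.0000, V(3,1)=0.0000, V(3,2)=100.0000, V(3,3)=100.0000
Node (2,0) S=84.3296: V=(p*·0.0000+(1−p*)·0.0000)/1.09=0.0000; Δ=(0.0000−0.0000)/(106.2553−64.0905)=0.0000; B=V−Δ·S=0.0000
Node (2,1) S=139.8096: V=(p*·100.0000+(1−p*)·0.0000)/1.09=60.5505; Δ=(100.0000−0.0000)/(176.1601−106.2553)=1.4305; B=V−Δ·S=-139.4495
Node (2,2) S=231.7896: V=(p*·100.0000+(1−p*)·100.0000)/1.09=91.7431; Δ=(100.0000−100.0000)/(292.0549−176.1601)=0.0000; B=V−Δ·S=91.7431
Node (1,0) S=110.9600: V=(p*·60.5505+(1−p*)·0.0000)/1.09=36.6636; Δ=(60.5505−0.0000)/(139.8096−84.3296)=1.0914; B=V−Δ·S=-84.4373
Node (1,1) S=183.9600: V=(p*·91.7431+(1−p*)·60.5505)/1.09=74.4382; Δ=(91.7431−60.5505)/(231.7896−139.8096)=0.3391; B=V−Δ·S=12.0529
Node (0,0) S=146.0000: V=(p*·74.4382+(1−p*)·36.6636)/1.09=56.5090; Δ=(74.4382−36.6636)/(183.9600−110.9600)=0.5175; B=V−Δ·S=-19.0402
As a check, the time-0 holding Δ(0,0)·S0 + B(0,0) comes to 56.5090 — exactly V0.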